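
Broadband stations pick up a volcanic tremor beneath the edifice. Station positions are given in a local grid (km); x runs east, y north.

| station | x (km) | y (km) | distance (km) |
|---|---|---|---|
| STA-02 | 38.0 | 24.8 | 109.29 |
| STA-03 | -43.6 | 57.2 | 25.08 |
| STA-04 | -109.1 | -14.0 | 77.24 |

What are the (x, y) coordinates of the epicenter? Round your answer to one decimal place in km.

Circle about each station: (x − 38.0)² + (y − 24.8)² = 109.29²; (x + 43.6)² + (y − 57.2)² = 25.08²; (x + 109.1)² + (y + 14.0)² = 77.24².
Subtracting pairs of circle equations eliminates x²+y² and gives linear equations (the radical axes):
-163.2 x + 64.8 y = 14429.06
-294.2 x − 77.6 y = 16018.06
Solving the 2×2 system: x ≈ -68.0, y ≈ 51.4 km.

x ≈ -68.0 km, y ≈ 51.4 km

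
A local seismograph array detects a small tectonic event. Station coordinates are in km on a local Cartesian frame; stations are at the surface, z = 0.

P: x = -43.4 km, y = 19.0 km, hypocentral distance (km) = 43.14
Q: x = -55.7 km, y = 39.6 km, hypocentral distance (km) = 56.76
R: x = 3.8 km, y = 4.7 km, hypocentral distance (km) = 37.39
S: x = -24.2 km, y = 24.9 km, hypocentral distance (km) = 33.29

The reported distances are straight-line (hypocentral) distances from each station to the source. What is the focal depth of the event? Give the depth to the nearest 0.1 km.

z ≈ 30.6 km

Each station gives a sphere (x−x_i)² + (y−y_i)² + z² = d_i² (stations at z=0).
Subtracting the P sphere from Q and R: z² cancels, leaving linear equations in x and y:
-24.6 x + 41.2 y = 1065.45
94.4 x − 28.6 y = -1744.98
Solving: x ≈ -13.002, y ≈ 18.097 km (keep extra digits for the depth step; rounded: -13.0, 18.1).
Then from the P sphere: z² = 43.14² − (x + 43.4)² − (y − 19.0)² with x = -13.002, y = 18.097, so z ≈ 30.597 ≈ 30.6 km.
Check against S (with the unrounded solution): distance 33.28 ≈ 33.29 km. ✓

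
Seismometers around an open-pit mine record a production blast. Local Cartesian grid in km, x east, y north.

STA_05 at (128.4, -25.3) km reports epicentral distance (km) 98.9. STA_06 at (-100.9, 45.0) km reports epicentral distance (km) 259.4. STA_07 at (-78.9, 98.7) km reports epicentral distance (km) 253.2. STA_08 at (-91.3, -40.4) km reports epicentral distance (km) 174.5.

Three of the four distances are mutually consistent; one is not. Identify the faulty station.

Solve using three stations at a time. Using STA_05, STA_07, STA_08 (subtract circle equations pairwise → linear system) gives (x, y) ≈ (70.6, -105.7).
Distances from that point to each station vs reported:
  STA_05: calculated 99.0 vs reported 98.9 → residual 0.1 km
  STA_06: calculated 228.3 vs reported 259.4 → residual 31.1 km
  STA_07: calculated 253.3 vs reported 253.2 → residual 0.1 km
  STA_08: calculated 174.6 vs reported 174.5 → residual 0.1 km
STA_05, STA_07, STA_08 are mutually consistent (residuals ≈ 0); STA_06 is off by 31.1 km.

STA_06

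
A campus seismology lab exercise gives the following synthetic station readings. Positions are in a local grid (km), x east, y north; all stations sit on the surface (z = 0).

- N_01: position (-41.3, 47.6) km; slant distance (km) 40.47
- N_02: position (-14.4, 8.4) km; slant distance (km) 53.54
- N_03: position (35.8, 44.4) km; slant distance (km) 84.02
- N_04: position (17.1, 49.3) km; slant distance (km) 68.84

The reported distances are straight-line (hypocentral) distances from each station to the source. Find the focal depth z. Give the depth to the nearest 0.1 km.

Each station gives a sphere (x−x_i)² + (y−y_i)² + z² = d_i² (stations at z=0).
Subtracting the N_01 sphere from N_02 and N_03: z² cancels, leaving linear equations in x and y:
53.8 x − 78.4 y = -4922.24
154.2 x − 6.4 y = -6139.99
Solving: x ≈ -38.303, y ≈ 36.499 km (keep extra digits for the depth step; rounded: -38.3, 36.5).
Then from the N_01 sphere: z² = 40.47² − (x + 41.3)² − (y − 47.6)² with x = -38.303, y = 36.499, so z ≈ 38.802 ≈ 38.8 km.
Check against N_04 (with the unrounded solution): distance 68.84 ≈ 68.84 km. ✓

z ≈ 38.8 km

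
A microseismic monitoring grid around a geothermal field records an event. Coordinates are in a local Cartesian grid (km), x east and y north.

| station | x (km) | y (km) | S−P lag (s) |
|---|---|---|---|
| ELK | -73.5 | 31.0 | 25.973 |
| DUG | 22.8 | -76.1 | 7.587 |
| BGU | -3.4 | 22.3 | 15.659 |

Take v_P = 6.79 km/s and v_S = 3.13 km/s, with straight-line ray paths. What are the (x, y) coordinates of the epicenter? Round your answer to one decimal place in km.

Distance from S−P lag: d = Δt · v_P v_S / (v_P − v_S) = Δt · (6.79·3.13)/(6.79−3.13) ≈ 5.8067·Δt.
So d_ELK = 150.82, d_DUG = 44.06, d_BGU = 90.93 km.
Circle about each station: (x + 73.5)² + (y − 31.0)² = 150.82²; (x − 22.8)² + (y + 76.1)² = 44.06²; (x + 3.4)² + (y − 22.3)² = 90.93².
Subtracting the ELK equation from the DUG and BGU equations removes the quadratic terms:
192.6 x − 214.2 y = 20753.19
140.2 x − 17.4 y = 8624.01
Solving the 2×2 system: x ≈ 55.7, y ≈ -46.8 km.

(55.7, -46.8)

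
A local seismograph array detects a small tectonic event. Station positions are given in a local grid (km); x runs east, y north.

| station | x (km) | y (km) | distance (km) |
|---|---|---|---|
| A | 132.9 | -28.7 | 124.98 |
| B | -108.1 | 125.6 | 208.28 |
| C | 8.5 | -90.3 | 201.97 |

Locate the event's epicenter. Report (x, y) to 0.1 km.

Circle about each station: (x − 132.9)² + (y + 28.7)² = 124.98²; (x + 108.1)² + (y − 125.6)² = 208.28²; (x − 8.5)² + (y + 90.3)² = 201.97².
Subtracting pairs of circle equations eliminates x²+y² and gives linear equations (the radical axes):
-482.0 x + 308.6 y = -18785.69
-248.8 x − 123.2 y = -35431.64
Solving the 2×2 system: x ≈ 97.3, y ≈ 91.1 km.
Check against A (with the unrounded x, y): √((x − 132.9)²+(y + 28.7)²) = 124.98 ≈ 124.98 km. ✓

(97.3, 91.1)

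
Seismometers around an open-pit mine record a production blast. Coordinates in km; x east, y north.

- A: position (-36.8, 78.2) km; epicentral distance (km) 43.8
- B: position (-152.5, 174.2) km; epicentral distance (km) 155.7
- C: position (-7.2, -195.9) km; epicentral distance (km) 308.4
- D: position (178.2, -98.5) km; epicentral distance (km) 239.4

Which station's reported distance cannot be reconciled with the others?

Solve using three stations at a time. Using A, B, C (subtract circle equations pairwise → linear system) gives (x, y) ≈ (-9.6, 112.5).
Distances from that point to each station vs reported:
  A: calculated 43.8 vs reported 43.8 → residual 0.0 km
  B: calculated 155.7 vs reported 155.7 → residual 0.0 km
  C: calculated 308.4 vs reported 308.4 → residual 0.0 km
  D: calculated 282.4 vs reported 239.4 → residual 43.0 km
A, B, C are mutually consistent (residuals ≈ 0); D is off by 43.0 km.

D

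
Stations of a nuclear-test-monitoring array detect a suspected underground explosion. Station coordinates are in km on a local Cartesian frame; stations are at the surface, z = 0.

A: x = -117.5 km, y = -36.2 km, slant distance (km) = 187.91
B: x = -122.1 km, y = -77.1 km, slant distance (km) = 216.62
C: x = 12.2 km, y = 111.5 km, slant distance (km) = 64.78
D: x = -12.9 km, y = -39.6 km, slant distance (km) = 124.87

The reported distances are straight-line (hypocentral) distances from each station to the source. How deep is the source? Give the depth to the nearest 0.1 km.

Each station gives a sphere (x−x_i)² + (y−y_i)² + z² = d_i² (stations at z=0).
Subtracting the A sphere from B and C: z² cancels, leaving linear equations in x and y:
-9.2 x − 81.8 y = -5877.93
259.4 x + 295.4 y = 28578.12
Solving: x ≈ 32.503, y ≈ 68.202 km (keep extra digits for the depth step; rounded: 32.5, 68.2).
Then from the A sphere: z² = 187.91² − (x + 117.5)² − (y + 36.2)² with x = 32.503, y = 68.202, so z ≈ 43.698 ≈ 43.7 km.

43.7 km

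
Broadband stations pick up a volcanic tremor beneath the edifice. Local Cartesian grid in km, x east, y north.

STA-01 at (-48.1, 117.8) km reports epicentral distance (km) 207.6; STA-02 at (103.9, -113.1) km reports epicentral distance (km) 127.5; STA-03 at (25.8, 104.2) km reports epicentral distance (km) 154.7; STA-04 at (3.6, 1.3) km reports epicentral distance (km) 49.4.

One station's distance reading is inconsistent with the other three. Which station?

STA-01

Solve using three stations at a time. Using STA-02, STA-03, STA-04 (subtract circle equations pairwise → linear system) gives (x, y) ≈ (-5.4, -47.4).
Distances from that point to each station vs reported:
  STA-01: calculated 170.6 vs reported 207.6 → residual 37.0 km
  STA-02: calculated 127.5 vs reported 127.5 → residual 0.0 km
  STA-03: calculated 154.7 vs reported 154.7 → residual 0.0 km
  STA-04: calculated 49.5 vs reported 49.4 → residual 0.1 km
STA-02, STA-03, STA-04 are mutually consistent (residuals ≈ 0); STA-01 is off by 37.0 km.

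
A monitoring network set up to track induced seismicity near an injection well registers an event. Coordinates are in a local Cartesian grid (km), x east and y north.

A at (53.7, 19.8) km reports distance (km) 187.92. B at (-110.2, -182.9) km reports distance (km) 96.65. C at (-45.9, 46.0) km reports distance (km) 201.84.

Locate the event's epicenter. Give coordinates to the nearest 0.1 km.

-18.0 km east, -153.9 km north

Circle about each station: (x − 53.7)² + (y − 19.8)² = 187.92²; (x + 110.2)² + (y + 182.9)² = 96.65²; (x + 45.9)² + (y − 46.0)² = 201.84².
Subtracting the A equation from the B and C equations removes the quadratic terms:
-327.8 x − 405.4 y = 68293.42
-199.2 x + 52.4 y = -4478.38
Solving the 2×2 system: x ≈ -18.0, y ≈ -153.9 km.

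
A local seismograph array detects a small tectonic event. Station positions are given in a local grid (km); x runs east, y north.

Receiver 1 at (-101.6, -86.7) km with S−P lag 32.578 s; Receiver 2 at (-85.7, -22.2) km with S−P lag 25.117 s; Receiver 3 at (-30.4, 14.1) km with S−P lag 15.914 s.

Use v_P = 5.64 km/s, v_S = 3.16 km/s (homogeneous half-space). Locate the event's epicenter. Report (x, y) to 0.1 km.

x ≈ 63.7 km, y ≈ 79.1 km

Distance from S−P lag: d = Δt · v_P v_S / (v_P − v_S) = Δt · (5.64·3.16)/(5.64−3.16) ≈ 7.1865·Δt.
So d_Receiver 1 = 234.12, d_Receiver 2 = 180.50, d_Receiver 3 = 114.37 km.
Circle about each station: (x + 101.6)² + (y + 86.7)² = 234.12²; (x + 85.7)² + (y + 22.2)² = 180.50²; (x + 30.4)² + (y − 14.1)² = 114.37².
Subtracting the Receiver 1 equation from the Receiver 2 and Receiver 3 equations removes the quadratic terms:
31.8 x + 129.0 y = 12229.80
142.4 x + 201.6 y = 25015.20
Solving the 2×2 system: x ≈ 63.7, y ≈ 79.1 km.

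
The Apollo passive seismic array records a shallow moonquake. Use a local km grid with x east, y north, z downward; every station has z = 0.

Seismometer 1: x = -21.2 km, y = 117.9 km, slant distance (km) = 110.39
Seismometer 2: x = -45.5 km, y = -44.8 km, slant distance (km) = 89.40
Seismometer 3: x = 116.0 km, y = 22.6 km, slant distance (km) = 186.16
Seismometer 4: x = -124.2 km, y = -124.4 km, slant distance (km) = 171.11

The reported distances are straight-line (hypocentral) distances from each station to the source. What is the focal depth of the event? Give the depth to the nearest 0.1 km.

48.3 km

Each station gives a sphere (x−x_i)² + (y−y_i)² + z² = d_i² (stations at z=0).
Subtracting the Seismometer 1 sphere from Seismometer 2 and Seismometer 3: z² cancels, leaving linear equations in x and y:
-48.6 x − 325.4 y = -6078.97
274.4 x − 190.6 y = -22852.68
Solving: x ≈ -63.698, y ≈ 28.195 km (keep extra digits for the depth step; rounded: -63.7, 28.2).
Then from the Seismometer 1 sphere: z² = 110.39² − (x + 21.2)² − (y − 117.9)² with x = -63.698, y = 28.195, so z ≈ 48.300 ≈ 48.3 km.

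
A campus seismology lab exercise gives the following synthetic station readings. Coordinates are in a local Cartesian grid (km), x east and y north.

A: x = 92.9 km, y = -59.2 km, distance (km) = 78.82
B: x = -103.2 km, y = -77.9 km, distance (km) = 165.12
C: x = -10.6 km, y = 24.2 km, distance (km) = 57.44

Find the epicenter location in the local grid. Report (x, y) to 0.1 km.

Circle about each station: (x − 92.9)² + (y + 59.2)² = 78.82²; (x + 103.2)² + (y + 77.9)² = 165.12²; (x + 10.6)² + (y − 24.2)² = 57.44².
Subtracting the A equation from the B and C equations removes the quadratic terms:
-392.2 x − 37.4 y = -16468.42
-207.0 x + 166.8 y = -8523.81
Solving the 2×2 system: x ≈ 41.9, y ≈ 0.9 km.

41.9 km east, 0.9 km north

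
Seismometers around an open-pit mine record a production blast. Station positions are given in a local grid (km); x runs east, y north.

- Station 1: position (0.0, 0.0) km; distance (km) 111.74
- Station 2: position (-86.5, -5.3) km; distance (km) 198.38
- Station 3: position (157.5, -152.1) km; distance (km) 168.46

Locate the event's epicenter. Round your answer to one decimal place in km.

x ≈ 111.3 km, y ≈ 9.9 km

Circle about each station: x² + y² = 111.74²; (x + 86.5)² + (y + 5.3)² = 198.38²; (x − 157.5)² + (y + 152.1)² = 168.46².
Subtracting pairs of circle equations eliminates x²+y² and gives linear equations (the radical axes):
-173.0 x − 10.6 y = -19358.46
315.0 x − 304.2 y = 32047.72
Solving the 2×2 system: x ≈ 111.3, y ≈ 9.9 km.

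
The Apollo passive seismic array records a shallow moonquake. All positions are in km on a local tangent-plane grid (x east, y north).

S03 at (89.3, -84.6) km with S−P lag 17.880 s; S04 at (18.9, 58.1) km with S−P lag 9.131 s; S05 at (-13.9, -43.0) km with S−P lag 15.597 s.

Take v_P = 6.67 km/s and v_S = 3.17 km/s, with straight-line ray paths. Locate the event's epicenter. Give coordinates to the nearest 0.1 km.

(57.4, 18.6)

Distance from S−P lag: d = Δt · v_P v_S / (v_P − v_S) = Δt · (6.67·3.17)/(6.67−3.17) ≈ 6.0411·Δt.
So d_S03 = 108.02, d_S04 = 55.16, d_S05 = 94.22 km.
Circle about each station: (x − 89.3)² + (y + 84.6)² = 108.02²; (x − 18.9)² + (y − 58.1)² = 55.16²; (x + 13.9)² + (y + 43.0)² = 94.22².
Subtracting the S03 equation from the S04 and S05 equations removes the quadratic terms:
-140.8 x + 285.4 y = -2773.14
-206.4 x + 83.2 y = -10298.53
Solving the 2×2 system: x ≈ 57.4, y ≈ 18.6 km.
Check against S03 (with the unrounded x, y): √((x − 89.3)²+(y + 84.6)²) = 108.02 ≈ 108.02 km. ✓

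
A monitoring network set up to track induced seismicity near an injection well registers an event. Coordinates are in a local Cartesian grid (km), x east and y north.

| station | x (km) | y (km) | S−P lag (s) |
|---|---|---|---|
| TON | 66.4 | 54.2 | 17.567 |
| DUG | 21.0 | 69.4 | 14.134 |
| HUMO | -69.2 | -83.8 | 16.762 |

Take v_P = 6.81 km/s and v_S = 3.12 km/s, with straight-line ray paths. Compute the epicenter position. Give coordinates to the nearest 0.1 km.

Distance from S−P lag: d = Δt · v_P v_S / (v_P − v_S) = Δt · (6.81·3.12)/(6.81−3.12) ≈ 5.7580·Δt.
So d_TON = 101.15, d_DUG = 81.38, d_HUMO = 96.52 km.
Circle about each station: (x − 66.4)² + (y − 54.2)² = 101.15²; (x − 21.0)² + (y − 69.4)² = 81.38²; (x + 69.2)² + (y + 83.8)² = 96.52².
Subtracting the TON equation from the DUG and HUMO equations removes the quadratic terms:
-90.8 x + 30.4 y = 1519.38
-271.2 x − 276.0 y = 5379.69
Solving the 2×2 system: x ≈ -17.5, y ≈ -2.3 km.

(-17.5, -2.3)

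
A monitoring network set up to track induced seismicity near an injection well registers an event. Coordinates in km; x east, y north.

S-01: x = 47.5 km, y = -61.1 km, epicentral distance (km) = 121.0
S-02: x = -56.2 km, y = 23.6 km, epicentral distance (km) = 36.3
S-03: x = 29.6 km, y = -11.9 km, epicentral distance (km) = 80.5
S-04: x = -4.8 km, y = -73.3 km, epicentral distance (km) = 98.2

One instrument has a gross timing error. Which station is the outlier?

Solve using three stations at a time. Using S-01, S-03, S-04 (subtract circle equations pairwise → linear system) gives (x, y) ≈ (-45.8, 15.8).
Distances from that point to each station vs reported:
  S-01: calculated 120.9 vs reported 121.0 → residual 0.1 km
  S-02: calculated 13.0 vs reported 36.3 → residual 23.3 km
  S-03: calculated 80.3 vs reported 80.5 → residual 0.2 km
  S-04: calculated 98.0 vs reported 98.2 → residual 0.2 km
S-01, S-03, S-04 are mutually consistent (residuals ≈ 0); S-02 is off by 23.3 km.

S-02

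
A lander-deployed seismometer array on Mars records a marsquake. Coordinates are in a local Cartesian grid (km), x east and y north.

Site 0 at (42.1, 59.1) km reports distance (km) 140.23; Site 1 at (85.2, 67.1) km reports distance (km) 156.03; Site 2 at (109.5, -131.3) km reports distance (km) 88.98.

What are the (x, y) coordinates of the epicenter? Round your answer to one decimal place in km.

Circle about each station: (x − 42.1)² + (y − 59.1)² = 140.23²; (x − 85.2)² + (y − 67.1)² = 156.03²; (x − 109.5)² + (y + 131.3)² = 88.98².
Subtracting pairs of circle equations eliminates x²+y² and gives linear equations (the radical axes):
86.2 x + 16.0 y = 1815.32
134.8 x − 380.8 y = 35711.73
Solving the 2×2 system: x ≈ 36.1, y ≈ -81.0 km.

36.1 km east, -81.0 km north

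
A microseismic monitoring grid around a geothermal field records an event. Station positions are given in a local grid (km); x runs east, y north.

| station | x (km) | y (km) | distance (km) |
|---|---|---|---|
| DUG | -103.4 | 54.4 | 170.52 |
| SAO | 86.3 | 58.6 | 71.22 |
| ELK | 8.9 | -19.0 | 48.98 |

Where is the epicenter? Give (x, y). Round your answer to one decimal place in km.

Circle about each station: (x + 103.4)² + (y − 54.4)² = 170.52²; (x − 86.3)² + (y − 58.6)² = 71.22²; (x − 8.9)² + (y + 19.0)² = 48.98².
Subtracting pairs of circle equations eliminates x²+y² and gives linear equations (the radical axes):
379.4 x + 8.4 y = 21235.51
224.6 x − 146.8 y = 13467.32
Solving the 2×2 system: x ≈ 56.1, y ≈ -5.9 km.

x ≈ 56.1 km, y ≈ -5.9 km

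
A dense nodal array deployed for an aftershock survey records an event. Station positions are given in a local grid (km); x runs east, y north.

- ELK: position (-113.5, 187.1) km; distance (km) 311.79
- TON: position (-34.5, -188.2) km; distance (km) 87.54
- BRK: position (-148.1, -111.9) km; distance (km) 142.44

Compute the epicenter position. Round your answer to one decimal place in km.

-5.8 km east, -105.5 km north

Circle about each station: (x + 113.5)² + (y − 187.1)² = 311.79²; (x + 34.5)² + (y + 188.2)² = 87.54²; (x + 148.1)² + (y + 111.9)² = 142.44².
Subtracting the ELK equation from the TON and BRK equations removes the quadratic terms:
158.0 x − 750.6 y = 78270.58
-69.2 x − 598.0 y = 63490.41
Solving the 2×2 system: x ≈ -5.8, y ≈ -105.5 km.
Check against ELK (with the unrounded x, y): √((x + 113.5)²+(y − 187.1)²) = 311.79 ≈ 311.79 km. ✓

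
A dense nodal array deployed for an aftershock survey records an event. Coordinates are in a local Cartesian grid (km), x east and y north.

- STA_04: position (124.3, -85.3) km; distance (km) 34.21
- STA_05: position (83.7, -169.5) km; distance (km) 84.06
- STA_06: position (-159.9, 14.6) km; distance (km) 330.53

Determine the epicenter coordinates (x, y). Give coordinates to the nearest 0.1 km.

x ≈ 145.3 km, y ≈ -112.3 km

Circle about each station: (x − 124.3)² + (y + 85.3)² = 34.21²; (x − 83.7)² + (y + 169.5)² = 84.06²; (x + 159.9)² + (y − 14.6)² = 330.53².
Subtracting the STA_04 equation from the STA_05 and STA_06 equations removes the quadratic terms:
-81.2 x − 168.4 y = 7113.60
-568.4 x + 199.8 y = -105025.17
Solving the 2×2 system: x ≈ 145.3, y ≈ -112.3 km.
Check against STA_04 (with the unrounded x, y): √((x − 124.3)²+(y + 85.3)²) = 34.21 ≈ 34.21 km. ✓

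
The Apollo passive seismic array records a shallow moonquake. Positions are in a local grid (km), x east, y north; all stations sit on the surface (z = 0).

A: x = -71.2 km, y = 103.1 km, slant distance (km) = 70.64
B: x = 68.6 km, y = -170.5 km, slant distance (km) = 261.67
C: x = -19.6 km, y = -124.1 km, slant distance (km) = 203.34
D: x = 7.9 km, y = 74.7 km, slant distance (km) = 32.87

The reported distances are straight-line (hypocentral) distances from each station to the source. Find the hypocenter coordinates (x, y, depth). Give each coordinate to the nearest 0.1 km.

Each station gives a sphere (x−x_i)² + (y−y_i)² + z² = d_i² (stations at z=0).
Subtracting the A sphere from B and C: z² cancels, leaving linear equations in x and y:
279.6 x − 547.2 y = -45404.02
103.2 x − 454.4 y = -36271.23
Solving: x ≈ -11.108, y ≈ 77.300 km (keep extra digits for the depth step; rounded: -11.1, 77.3).
Then from the A sphere: z² = 70.64² − (x + 71.2)² − (y − 103.1)² with x = -11.108, y = 77.300, so z ≈ 26.708 ≈ 26.7 km.

(-11.1, 77.3, 26.7)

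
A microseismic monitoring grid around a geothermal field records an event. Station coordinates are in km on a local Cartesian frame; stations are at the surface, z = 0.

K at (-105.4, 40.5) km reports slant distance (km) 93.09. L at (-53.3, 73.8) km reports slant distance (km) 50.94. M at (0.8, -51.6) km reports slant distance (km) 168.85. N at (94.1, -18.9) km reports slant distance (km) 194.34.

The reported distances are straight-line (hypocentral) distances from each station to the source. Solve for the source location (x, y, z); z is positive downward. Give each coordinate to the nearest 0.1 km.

x ≈ -50.9 km, y ≈ 103.8 km, depth ≈ 41.1 km

Each station gives a sphere (x−x_i)² + (y−y_i)² + z² = d_i² (stations at z=0).
Subtracting the K sphere from L and M: z² cancels, leaving linear equations in x and y:
104.2 x + 66.6 y = 1608.78
212.4 x − 184.2 y = -29930.78
Solving: x ≈ -50.902, y ≈ 103.796 km (keep extra digits for the depth step; rounded: -50.9, 103.8).
Then from the K sphere: z² = 93.09² − (x + 105.4)² − (y − 40.5)² with x = -50.902, y = 103.796, so z ≈ 41.101 ≈ 41.1 km.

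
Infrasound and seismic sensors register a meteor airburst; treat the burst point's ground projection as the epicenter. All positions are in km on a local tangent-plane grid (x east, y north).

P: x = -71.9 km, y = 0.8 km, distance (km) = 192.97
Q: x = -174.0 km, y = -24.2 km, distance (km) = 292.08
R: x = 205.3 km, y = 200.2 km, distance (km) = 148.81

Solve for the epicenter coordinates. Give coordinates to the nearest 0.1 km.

Circle about each station: (x + 71.9)² + (y − 0.8)² = 192.97²; (x + 174.0)² + (y + 24.2)² = 292.08²; (x − 205.3)² + (y − 200.2)² = 148.81².
Subtracting pairs of circle equations eliminates x²+y² and gives linear equations (the radical axes):
-204.2 x − 50.0 y = -22381.92
554.4 x + 398.8 y = 92150.88
Solving the 2×2 system: x ≈ 80.4, y ≈ 119.3 km.
Check against P (with the unrounded x, y): √((x + 71.9)²+(y − 0.8)²) = 192.97 ≈ 192.97 km. ✓

x ≈ 80.4 km, y ≈ 119.3 km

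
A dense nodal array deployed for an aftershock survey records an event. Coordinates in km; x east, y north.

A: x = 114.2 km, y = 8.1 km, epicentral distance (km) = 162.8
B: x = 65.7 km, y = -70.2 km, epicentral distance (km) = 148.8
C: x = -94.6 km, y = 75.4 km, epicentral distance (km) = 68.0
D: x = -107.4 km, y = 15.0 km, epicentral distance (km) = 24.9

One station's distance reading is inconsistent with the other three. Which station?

Solve using three stations at a time. Using A, B, C (subtract circle equations pairwise → linear system) gives (x, y) ≈ (-47.6, 26.3).
Distances from that point to each station vs reported:
  A: calculated 162.8 vs reported 162.8 → residual 0.0 km
  B: calculated 148.8 vs reported 148.8 → residual 0.0 km
  C: calculated 68.0 vs reported 68.0 → residual 0.0 km
  D: calculated 60.9 vs reported 24.9 → residual 36.0 km
A, B, C are mutually consistent (residuals ≈ 0); D is off by 36.0 km.

D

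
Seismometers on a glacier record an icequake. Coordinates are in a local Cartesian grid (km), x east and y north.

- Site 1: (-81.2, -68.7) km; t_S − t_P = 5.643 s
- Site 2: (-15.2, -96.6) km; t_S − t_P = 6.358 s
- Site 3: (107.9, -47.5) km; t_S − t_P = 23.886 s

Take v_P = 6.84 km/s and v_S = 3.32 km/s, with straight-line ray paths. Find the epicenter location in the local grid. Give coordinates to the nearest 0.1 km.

Distance from S−P lag: d = Δt · v_P v_S / (v_P − v_S) = Δt · (6.84·3.32)/(6.84−3.32) ≈ 6.4514·Δt.
So d_Site 1 = 36.41, d_Site 2 = 41.02, d_Site 3 = 154.10 km.
Circle about each station: (x + 81.2)² + (y + 68.7)² = 36.41²; (x + 15.2)² + (y + 96.6)² = 41.02²; (x − 107.9)² + (y + 47.5)² = 154.10².
Subtracting pairs of circle equations eliminates x²+y² and gives linear equations (the radical axes):
132.0 x − 55.8 y = -2107.48
378.2 x + 42.4 y = -19835.59
Solving the 2×2 system: x ≈ -44.8, y ≈ -68.2 km.
Check against Site 1 (with the unrounded x, y): √((x + 81.2)²+(y + 68.7)²) = 36.40 ≈ 36.41 km. ✓

-44.8 km east, -68.2 km north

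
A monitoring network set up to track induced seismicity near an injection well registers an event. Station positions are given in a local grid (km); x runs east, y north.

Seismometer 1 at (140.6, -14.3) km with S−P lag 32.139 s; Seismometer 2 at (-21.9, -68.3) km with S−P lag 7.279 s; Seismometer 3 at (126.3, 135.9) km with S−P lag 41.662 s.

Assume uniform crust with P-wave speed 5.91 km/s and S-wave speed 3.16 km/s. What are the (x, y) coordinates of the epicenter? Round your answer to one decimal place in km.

Distance from S−P lag: d = Δt · v_P v_S / (v_P − v_S) = Δt · (5.91·3.16)/(5.91−3.16) ≈ 6.7911·Δt.
So d_Seismometer 1 = 218.26, d_Seismometer 2 = 49.43, d_Seismometer 3 = 282.93 km.
Circle about each station: (x − 140.6)² + (y + 14.3)² = 218.26²; (x + 21.9)² + (y + 68.3)² = 49.43²; (x − 126.3)² + (y − 135.9)² = 282.93².
Subtracting the Seismometer 1 equation from the Seismometer 2 and Seismometer 3 equations removes the quadratic terms:
-325.0 x − 108.0 y = 30365.75
-28.6 x + 300.4 y = -17964.31
Solving the 2×2 system: x ≈ -71.3, y ≈ -66.6 km.

(-71.3, -66.6)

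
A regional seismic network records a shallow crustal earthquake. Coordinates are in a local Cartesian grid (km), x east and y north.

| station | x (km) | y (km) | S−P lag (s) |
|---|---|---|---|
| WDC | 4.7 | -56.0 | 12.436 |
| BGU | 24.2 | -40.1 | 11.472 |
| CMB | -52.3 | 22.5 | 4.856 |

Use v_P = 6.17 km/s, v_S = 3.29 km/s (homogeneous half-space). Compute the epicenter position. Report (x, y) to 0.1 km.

Distance from S−P lag: d = Δt · v_P v_S / (v_P − v_S) = Δt · (6.17·3.29)/(6.17−3.29) ≈ 7.0484·Δt.
So d_WDC = 87.65, d_BGU = 80.86, d_CMB = 34.23 km.
Circle about each station: (x − 4.7)² + (y + 56.0)² = 87.65²; (x − 24.2)² + (y + 40.1)² = 80.86²; (x + 52.3)² + (y − 22.5)² = 34.23².
Subtracting pairs of circle equations eliminates x²+y² and gives linear equations (the radical axes):
39.0 x + 31.8 y = 179.74
-114.0 x + 157.0 y = 6594.28
Solving the 2×2 system: x ≈ -18.6, y ≈ 28.5 km.

x ≈ -18.6 km, y ≈ 28.5 km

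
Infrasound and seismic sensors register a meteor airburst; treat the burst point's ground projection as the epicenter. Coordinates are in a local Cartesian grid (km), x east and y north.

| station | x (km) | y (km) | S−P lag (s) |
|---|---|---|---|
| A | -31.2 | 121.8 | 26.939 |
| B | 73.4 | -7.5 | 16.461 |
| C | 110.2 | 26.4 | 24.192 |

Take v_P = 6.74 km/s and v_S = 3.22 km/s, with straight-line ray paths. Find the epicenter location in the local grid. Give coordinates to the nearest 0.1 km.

x ≈ -21.3 km, y ≈ -44.0 km

Distance from S−P lag: d = Δt · v_P v_S / (v_P − v_S) = Δt · (6.74·3.22)/(6.74−3.22) ≈ 6.1656·Δt.
So d_A = 166.09, d_B = 101.49, d_C = 149.16 km.
Circle about each station: (x + 31.2)² + (y − 121.8)² = 166.09²; (x − 73.4)² + (y + 7.5)² = 101.49²; (x − 110.2)² + (y − 26.4)² = 149.16².
Subtracting the A equation from the B and C equations removes the quadratic terms:
209.2 x − 258.6 y = 6920.80
282.8 x − 190.8 y = 2369.50
Solving the 2×2 system: x ≈ -21.3, y ≈ -44.0 km.
Check against A (with the unrounded x, y): √((x + 31.2)²+(y − 121.8)²) = 166.09 ≈ 166.09 km. ✓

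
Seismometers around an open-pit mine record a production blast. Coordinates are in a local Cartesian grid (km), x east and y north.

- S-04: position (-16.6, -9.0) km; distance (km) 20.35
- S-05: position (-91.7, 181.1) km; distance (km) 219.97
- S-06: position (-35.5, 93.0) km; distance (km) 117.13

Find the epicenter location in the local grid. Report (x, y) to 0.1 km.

1.6 km east, -18.1 km north

Circle about each station: (x + 16.6)² + (y + 9.0)² = 20.35²; (x + 91.7)² + (y − 181.1)² = 219.97²; (x + 35.5)² + (y − 93.0)² = 117.13².
Subtracting pairs of circle equations eliminates x²+y² and gives linear equations (the radical axes):
-150.2 x + 380.2 y = -7123.14
-37.8 x + 204.0 y = -3752.62
Solving the 2×2 system: x ≈ 1.6, y ≈ -18.1 km.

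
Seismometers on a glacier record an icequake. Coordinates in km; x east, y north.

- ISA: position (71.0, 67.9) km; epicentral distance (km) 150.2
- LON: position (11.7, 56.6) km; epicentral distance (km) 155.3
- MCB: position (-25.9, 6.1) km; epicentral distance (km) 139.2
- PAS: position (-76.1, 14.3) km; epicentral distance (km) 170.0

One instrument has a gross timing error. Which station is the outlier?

PAS

Solve using three stations at a time. Using ISA, LON, MCB (subtract circle equations pairwise → linear system) gives (x, y) ≈ (82.0, -81.9).
Distances from that point to each station vs reported:
  ISA: calculated 150.2 vs reported 150.2 → residual 0.0 km
  LON: calculated 155.3 vs reported 155.3 → residual 0.0 km
  MCB: calculated 139.2 vs reported 139.2 → residual 0.0 km
  PAS: calculated 185.0 vs reported 170.0 → residual 15.0 km
ISA, LON, MCB are mutually consistent (residuals ≈ 0); PAS is off by 15.0 km.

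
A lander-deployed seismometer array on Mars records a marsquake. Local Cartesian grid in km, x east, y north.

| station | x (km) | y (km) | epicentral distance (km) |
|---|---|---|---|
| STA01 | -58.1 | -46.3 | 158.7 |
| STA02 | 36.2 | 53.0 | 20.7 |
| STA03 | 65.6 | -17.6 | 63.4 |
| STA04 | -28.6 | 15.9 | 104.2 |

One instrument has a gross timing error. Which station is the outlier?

Solve using three stations at a time. Using STA01, STA03, STA04 (subtract circle equations pairwise → linear system) gives (x, y) ≈ (71.3, 45.6).
Distances from that point to each station vs reported:
  STA01: calculated 158.7 vs reported 158.7 → residual 0.0 km
  STA02: calculated 35.9 vs reported 20.7 → residual 15.2 km
  STA03: calculated 63.5 vs reported 63.4 → residual 0.1 km
  STA04: calculated 104.2 vs reported 104.2 → residual 0.0 km
STA01, STA03, STA04 are mutually consistent (residuals ≈ 0); STA02 is off by 15.2 km.

STA02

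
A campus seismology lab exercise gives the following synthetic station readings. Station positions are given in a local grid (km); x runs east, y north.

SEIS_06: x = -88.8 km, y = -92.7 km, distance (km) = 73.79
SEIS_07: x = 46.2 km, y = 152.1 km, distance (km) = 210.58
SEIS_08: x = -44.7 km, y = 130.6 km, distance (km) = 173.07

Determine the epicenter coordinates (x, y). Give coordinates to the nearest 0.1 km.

x ≈ -35.0 km, y ≈ -42.2 km

Circle about each station: (x + 88.8)² + (y + 92.7)² = 73.79²; (x − 46.2)² + (y − 152.1)² = 210.58²; (x + 44.7)² + (y − 130.6)² = 173.07².
Subtracting pairs of circle equations eliminates x²+y² and gives linear equations (the radical axes):
270.0 x + 489.6 y = -30108.85
88.2 x + 446.6 y = -21932.54
Solving the 2×2 system: x ≈ -35.0, y ≈ -42.2 km.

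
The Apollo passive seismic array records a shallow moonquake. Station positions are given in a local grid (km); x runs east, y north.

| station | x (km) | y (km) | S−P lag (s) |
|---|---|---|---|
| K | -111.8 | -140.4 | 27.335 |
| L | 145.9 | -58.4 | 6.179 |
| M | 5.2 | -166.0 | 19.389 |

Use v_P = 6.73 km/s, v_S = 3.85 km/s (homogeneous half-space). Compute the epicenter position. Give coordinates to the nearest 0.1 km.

x ≈ 103.8 km, y ≈ -22.1 km

Distance from S−P lag: d = Δt · v_P v_S / (v_P − v_S) = Δt · (6.73·3.85)/(6.73−3.85) ≈ 8.9967·Δt.
So d_K = 245.92, d_L = 55.59, d_M = 174.44 km.
Circle about each station: (x + 111.8)² + (y + 140.4)² = 245.92²; (x − 145.9)² + (y + 58.4)² = 55.59²; (x − 5.2)² + (y + 166.0)² = 174.44².
Subtracting the K equation from the L and M equations removes the quadratic terms:
515.4 x + 164.0 y = 49872.37
234.0 x − 51.2 y = 25418.97
Solving the 2×2 system: x ≈ 103.8, y ≈ -22.1 km.
Check against K (with the unrounded x, y): √((x + 111.8)²+(y + 140.4)²) = 245.92 ≈ 245.92 km. ✓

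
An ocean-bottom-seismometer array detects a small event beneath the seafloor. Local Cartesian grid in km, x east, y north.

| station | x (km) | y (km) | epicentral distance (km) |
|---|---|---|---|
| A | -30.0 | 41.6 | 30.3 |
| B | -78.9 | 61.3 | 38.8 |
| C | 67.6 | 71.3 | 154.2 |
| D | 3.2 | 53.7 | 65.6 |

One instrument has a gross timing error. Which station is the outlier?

C

Solve using three stations at a time. Using A, B, D (subtract circle equations pairwise → linear system) gives (x, y) ≈ (-57.5, 28.9).
Distances from that point to each station vs reported:
  A: calculated 30.3 vs reported 30.3 → residual 0.0 km
  B: calculated 38.8 vs reported 38.8 → residual 0.0 km
  C: calculated 132.1 vs reported 154.2 → residual 22.1 km
  D: calculated 65.6 vs reported 65.6 → residual 0.0 km
A, B, D are mutually consistent (residuals ≈ 0); C is off by 22.1 km.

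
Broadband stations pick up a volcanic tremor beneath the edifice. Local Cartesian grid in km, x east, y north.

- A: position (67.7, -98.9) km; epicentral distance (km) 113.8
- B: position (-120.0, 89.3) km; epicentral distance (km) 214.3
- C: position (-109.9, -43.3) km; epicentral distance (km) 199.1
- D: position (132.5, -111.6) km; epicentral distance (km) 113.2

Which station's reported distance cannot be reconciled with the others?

D

Solve using three stations at a time. Using A, B, C (subtract circle equations pairwise → linear system) gives (x, y) ≈ (80.7, 14.2).
Distances from that point to each station vs reported:
  A: calculated 113.9 vs reported 113.8 → residual 0.1 km
  B: calculated 214.3 vs reported 214.3 → residual 0.0 km
  C: calculated 199.1 vs reported 199.1 → residual 0.0 km
  D: calculated 136.0 vs reported 113.2 → residual 22.8 km
A, B, C are mutually consistent (residuals ≈ 0); D is off by 22.8 km.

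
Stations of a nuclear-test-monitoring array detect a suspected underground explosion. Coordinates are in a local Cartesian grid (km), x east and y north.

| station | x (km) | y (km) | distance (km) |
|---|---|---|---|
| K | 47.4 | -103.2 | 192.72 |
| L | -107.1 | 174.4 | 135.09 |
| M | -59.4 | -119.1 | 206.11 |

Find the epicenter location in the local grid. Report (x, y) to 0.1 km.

Circle about each station: (x − 47.4)² + (y + 103.2)² = 192.72²; (x + 107.1)² + (y − 174.4)² = 135.09²; (x + 59.4)² + (y + 119.1)² = 206.11².
Subtracting pairs of circle equations eliminates x²+y² and gives linear equations (the radical axes):
-309.0 x + 555.2 y = 47880.46
-213.6 x − 31.8 y = -524.16
Solving the 2×2 system: x ≈ -9.6, y ≈ 80.9 km.

-9.6 km east, 80.9 km north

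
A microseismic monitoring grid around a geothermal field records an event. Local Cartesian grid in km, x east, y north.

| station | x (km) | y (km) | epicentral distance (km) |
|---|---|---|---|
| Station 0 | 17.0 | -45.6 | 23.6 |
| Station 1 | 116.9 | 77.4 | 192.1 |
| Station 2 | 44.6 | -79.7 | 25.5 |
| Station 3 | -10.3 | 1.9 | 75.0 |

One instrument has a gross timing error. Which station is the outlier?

Solve using three stations at a time. Using Station 0, Station 2, Station 3 (subtract circle equations pairwise → linear system) gives (x, y) ≈ (38.7, -54.9).
Distances from that point to each station vs reported:
  Station 0: calculated 23.6 vs reported 23.6 → residual 0.0 km
  Station 1: calculated 153.6 vs reported 192.1 → residual 38.5 km
  Station 2: calculated 25.5 vs reported 25.5 → residual 0.0 km
  Station 3: calculated 75.0 vs reported 75.0 → residual 0.0 km
Station 0, Station 2, Station 3 are mutually consistent (residuals ≈ 0); Station 1 is off by 38.5 km.

Station 1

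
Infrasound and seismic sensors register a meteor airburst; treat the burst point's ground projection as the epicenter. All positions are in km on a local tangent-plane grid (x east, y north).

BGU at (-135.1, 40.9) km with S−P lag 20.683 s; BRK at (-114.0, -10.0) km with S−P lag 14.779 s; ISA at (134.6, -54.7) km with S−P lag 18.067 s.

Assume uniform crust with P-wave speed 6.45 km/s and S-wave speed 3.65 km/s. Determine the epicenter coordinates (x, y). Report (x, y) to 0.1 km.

Distance from S−P lag: d = Δt · v_P v_S / (v_P − v_S) = Δt · (6.45·3.65)/(6.45−3.65) ≈ 8.4080·Δt.
So d_BGU = 173.90, d_BRK = 124.26, d_ISA = 151.91 km.
Circle about each station: (x + 135.1)² + (y − 40.9)² = 173.90²; (x + 114.0)² + (y + 10.0)² = 124.26²; (x − 134.6)² + (y + 54.7)² = 151.91².
Subtracting the BGU equation from the BRK and ISA equations removes the quadratic terms:
42.2 x − 101.8 y = 7971.84
539.4 x − 191.2 y = 8348.99
Solving the 2×2 system: x ≈ -14.4, y ≈ -84.3 km.

(-14.4, -84.3)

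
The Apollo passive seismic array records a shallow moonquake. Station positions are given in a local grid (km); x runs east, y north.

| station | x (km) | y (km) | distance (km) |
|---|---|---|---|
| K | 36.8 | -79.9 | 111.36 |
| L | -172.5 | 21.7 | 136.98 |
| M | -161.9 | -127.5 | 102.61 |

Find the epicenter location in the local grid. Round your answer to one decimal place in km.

Circle about each station: (x − 36.8)² + (y + 79.9)² = 111.36²; (x + 172.5)² + (y − 21.7)² = 136.98²; (x + 161.9)² + (y + 127.5)² = 102.61².
Subtracting the K equation from the L and M equations removes the quadratic terms:
-418.6 x + 203.2 y = 16126.42
-397.4 x − 95.2 y = 36601.85
Solving the 2×2 system: x ≈ -74.4, y ≈ -73.9 km.

x ≈ -74.4 km, y ≈ -73.9 km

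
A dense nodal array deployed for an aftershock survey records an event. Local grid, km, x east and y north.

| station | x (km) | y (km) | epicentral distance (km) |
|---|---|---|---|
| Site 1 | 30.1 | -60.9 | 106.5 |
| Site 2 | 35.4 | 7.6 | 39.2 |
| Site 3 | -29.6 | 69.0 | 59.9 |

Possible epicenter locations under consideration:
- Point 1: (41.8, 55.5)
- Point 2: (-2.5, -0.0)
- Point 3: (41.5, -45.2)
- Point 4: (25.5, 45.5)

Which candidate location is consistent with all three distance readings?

For each candidate, compare |candidate − station| to the reported distance:
Point 1: residuals Site 1 10.5, Site 2 9.1, Site 3 12.8 → max 12.8 km
Point 2: residuals Site 1 37.4, Site 2 0.5, Site 3 14.2 → max 37.4 km
Point 3: residuals Site 1 87.1, Site 2 14.0, Site 3 74.6 → max 87.1 km
Point 4: residuals Site 1 0.0, Site 2 0.0, Site 3 0.0 → max 0.0 km
Only Point 4 has all residuals ≈ 0.

Point 4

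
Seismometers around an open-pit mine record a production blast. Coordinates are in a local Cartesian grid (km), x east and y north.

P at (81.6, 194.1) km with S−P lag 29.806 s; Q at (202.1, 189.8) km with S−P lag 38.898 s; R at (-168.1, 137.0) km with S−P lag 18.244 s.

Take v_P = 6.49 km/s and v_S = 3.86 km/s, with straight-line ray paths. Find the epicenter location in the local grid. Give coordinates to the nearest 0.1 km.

Distance from S−P lag: d = Δt · v_P v_S / (v_P − v_S) = Δt · (6.49·3.86)/(6.49−3.86) ≈ 9.5252·Δt.
So d_P = 283.91, d_Q = 370.51, d_R = 173.78 km.
Circle about each station: (x − 81.6)² + (y − 194.1)² = 283.91²; (x − 202.1)² + (y − 189.8)² = 370.51²; (x + 168.1)² + (y − 137.0)² = 173.78².
Subtracting the P equation from the Q and R equations removes the quadratic terms:
241.0 x − 8.6 y = -24137.69
-499.4 x − 114.2 y = 53098.64
Solving the 2×2 system: x ≈ -101.0, y ≈ -23.3 km.

(-101.0, -23.3)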